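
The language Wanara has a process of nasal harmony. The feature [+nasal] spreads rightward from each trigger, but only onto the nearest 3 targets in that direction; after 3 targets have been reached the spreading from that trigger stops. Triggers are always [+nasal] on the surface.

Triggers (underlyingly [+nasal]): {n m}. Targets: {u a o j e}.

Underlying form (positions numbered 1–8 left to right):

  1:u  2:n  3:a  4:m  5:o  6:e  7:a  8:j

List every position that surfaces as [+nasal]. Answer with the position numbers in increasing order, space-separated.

2 3 4 5 6 7

From /n/ at 2 rightward: 3 /a/ → [+nasal]; 4 /m/ is itself a trigger — this domain ends here.
From /m/ at 4 rightward: 5 /o/ → [+nasal]; 6 /e/ → [+nasal]; 7 /a/ → [+nasal]; bound reached.
Targets with no active source: positions 1 8 stay [-nasal].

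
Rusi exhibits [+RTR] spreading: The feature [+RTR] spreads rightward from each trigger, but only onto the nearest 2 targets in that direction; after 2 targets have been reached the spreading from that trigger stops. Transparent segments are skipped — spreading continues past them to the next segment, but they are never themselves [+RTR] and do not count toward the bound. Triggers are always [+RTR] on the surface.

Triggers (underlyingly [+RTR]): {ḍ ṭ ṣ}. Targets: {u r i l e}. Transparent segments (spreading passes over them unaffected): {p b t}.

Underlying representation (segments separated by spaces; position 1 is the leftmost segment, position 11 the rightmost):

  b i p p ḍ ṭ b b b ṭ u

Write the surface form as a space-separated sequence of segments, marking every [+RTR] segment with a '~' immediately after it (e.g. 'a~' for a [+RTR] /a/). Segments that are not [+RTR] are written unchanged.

From /ḍ/ at 5 rightward: 6 /ṭ/ is itself a trigger — this domain ends here.
From /ṭ/ at 6 rightward: 7 /b/ transparent; 8 /b/ transparent; 9 /b/ transparent; 10 /ṭ/ is itself a trigger — this domain ends here.
From /ṭ/ at 10 rightward: 11 /u/ → [+RTR]; word edge.
Target with no active source: position 2 stays [-emphatic].
[+RTR] positions on the surface: 5 6 10 11.

b i p p ḍ~ ṭ~ b b b ṭ~ u~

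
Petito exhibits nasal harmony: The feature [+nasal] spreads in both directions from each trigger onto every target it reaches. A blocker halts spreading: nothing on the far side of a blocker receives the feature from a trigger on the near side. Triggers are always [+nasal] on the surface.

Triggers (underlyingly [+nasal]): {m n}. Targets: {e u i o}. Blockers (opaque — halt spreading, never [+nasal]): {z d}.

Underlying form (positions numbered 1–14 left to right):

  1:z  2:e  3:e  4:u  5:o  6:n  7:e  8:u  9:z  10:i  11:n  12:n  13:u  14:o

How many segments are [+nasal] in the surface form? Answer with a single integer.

12

From /n/ at 6 rightward: 7 /e/ → [+nasal]; 8 /u/ → [+nasal]; 9 /z/ blocks.
From /n/ at 6 leftward: 5 /o/ → [+nasal]; 4 /u/ → [+nasal]; 3 /e/ → [+nasal]; 2 /e/ → [+nasal]; 1 /z/ blocks.
From /n/ at 11 rightward: 12 /n/ is itself a trigger — this domain ends here.
From /n/ at 11 leftward: 10 /i/ → [+nasal]; 9 /z/ blocks.
From /n/ at 12 rightward: 13 /u/ → [+nasal]; 14 /o/ → [+nasal]; word edge.
From /n/ at 12 leftward: 11 /n/ is itself a trigger — this domain ends here.
[+nasal] positions on the surface: 2 3 4 5 6 7 8 10 11 12 13 14.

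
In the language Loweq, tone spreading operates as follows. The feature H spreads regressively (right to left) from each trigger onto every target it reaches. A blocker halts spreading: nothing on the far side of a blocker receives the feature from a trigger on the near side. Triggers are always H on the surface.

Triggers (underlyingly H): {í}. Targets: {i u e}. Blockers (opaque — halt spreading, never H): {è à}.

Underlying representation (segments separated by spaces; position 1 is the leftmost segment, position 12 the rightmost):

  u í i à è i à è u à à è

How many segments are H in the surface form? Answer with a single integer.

From /í/ at 2 leftward: 1 /u/ → H; word edge.
Targets with no active source: positions 3 6 9 stay [-high tone].
H positions on the surface: 1 2.

2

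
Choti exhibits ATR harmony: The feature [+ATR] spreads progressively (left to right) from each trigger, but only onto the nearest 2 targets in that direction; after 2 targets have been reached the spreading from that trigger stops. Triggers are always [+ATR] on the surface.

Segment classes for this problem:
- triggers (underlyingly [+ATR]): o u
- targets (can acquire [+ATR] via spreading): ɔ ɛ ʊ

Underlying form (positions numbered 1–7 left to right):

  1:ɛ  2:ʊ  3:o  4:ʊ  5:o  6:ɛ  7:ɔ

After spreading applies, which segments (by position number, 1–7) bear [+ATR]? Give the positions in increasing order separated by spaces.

From /o/ at 3 rightward: 4 /ʊ/ → [+ATR]; 5 /o/ is itself a trigger — this domain ends here.
From /o/ at 5 rightward: 6 /ɛ/ → [+ATR]; 7 /ɔ/ → [+ATR]; bound reached.
Targets with no active source: positions 1 2 stay [-ATR].

3 4 5 6 7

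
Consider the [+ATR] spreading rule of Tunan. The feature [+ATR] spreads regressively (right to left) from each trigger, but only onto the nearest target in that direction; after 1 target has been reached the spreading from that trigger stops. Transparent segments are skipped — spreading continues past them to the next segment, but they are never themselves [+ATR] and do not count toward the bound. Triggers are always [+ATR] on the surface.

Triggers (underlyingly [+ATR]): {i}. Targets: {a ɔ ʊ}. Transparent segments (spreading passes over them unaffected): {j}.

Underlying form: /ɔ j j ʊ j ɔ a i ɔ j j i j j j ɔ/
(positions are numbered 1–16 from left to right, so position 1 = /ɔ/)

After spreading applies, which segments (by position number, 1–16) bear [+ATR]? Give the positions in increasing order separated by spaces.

From /i/ at 8 leftward: 7 /a/ → [+ATR]; bound reached.
From /i/ at 12 leftward: 11 /j/ transparent; 10 /j/ transparent; 9 /ɔ/ → [+ATR]; bound reached.
Targets with no active source: positions 1 4 6 16 stay [-ATR].

7 8 9 12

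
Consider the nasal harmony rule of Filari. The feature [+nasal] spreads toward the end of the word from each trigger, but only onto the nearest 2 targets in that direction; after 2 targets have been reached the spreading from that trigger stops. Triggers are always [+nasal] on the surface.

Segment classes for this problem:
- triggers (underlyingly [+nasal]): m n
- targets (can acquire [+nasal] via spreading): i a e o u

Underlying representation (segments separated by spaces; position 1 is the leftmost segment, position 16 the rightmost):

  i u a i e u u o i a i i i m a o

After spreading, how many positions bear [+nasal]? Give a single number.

From /m/ at 14 rightward: 15 /a/ → [+nasal]; 16 /o/ → [+nasal]; bound reached.
Targets with no active source: positions 1 2 3 4 5 6 7 8 9 10 11 12 13 stay [-nasal].
[+nasal] positions on the surface: 14 15 16.

3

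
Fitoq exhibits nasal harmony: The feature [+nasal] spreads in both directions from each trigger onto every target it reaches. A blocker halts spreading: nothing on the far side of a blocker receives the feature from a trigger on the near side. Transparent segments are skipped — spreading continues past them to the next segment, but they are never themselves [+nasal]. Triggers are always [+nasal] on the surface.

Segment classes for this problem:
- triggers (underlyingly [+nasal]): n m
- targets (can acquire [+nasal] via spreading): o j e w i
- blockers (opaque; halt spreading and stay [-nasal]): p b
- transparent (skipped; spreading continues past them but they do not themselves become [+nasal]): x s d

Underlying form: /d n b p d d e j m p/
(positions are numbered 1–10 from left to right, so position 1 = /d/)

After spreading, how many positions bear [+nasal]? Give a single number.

From /n/ at 2 rightward: 3 /b/ blocks.
From /n/ at 2 leftward: 1 /d/ transparent; word edge.
From /m/ at 9 rightward: 10 /p/ blocks.
From /m/ at 9 leftward: 8 /j/ → [+nasal]; 7 /e/ → [+nasal]; 6 /d/ transparent; 5 /d/ transparent; 4 /p/ blocks.
[+nasal] positions on the surface: 2 7 8 9.

4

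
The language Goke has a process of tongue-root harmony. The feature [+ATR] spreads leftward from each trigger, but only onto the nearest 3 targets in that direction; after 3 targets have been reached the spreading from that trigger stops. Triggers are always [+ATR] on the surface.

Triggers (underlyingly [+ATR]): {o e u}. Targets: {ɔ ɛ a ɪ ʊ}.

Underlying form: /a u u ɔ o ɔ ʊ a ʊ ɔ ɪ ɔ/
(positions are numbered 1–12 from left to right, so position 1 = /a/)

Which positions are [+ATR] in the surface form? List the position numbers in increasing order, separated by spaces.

1 2 3 4 5

From /u/ at 2 leftward: 1 /a/ → [+ATR]; word edge.
From /u/ at 3 leftward: 2 /u/ is itself a trigger — this domain ends here.
From /o/ at 5 leftward: 4 /ɔ/ → [+ATR]; 3 /u/ is itself a trigger — this domain ends here.
Targets with no active source: positions 6 7 8 9 10 11 12 stay [-ATR].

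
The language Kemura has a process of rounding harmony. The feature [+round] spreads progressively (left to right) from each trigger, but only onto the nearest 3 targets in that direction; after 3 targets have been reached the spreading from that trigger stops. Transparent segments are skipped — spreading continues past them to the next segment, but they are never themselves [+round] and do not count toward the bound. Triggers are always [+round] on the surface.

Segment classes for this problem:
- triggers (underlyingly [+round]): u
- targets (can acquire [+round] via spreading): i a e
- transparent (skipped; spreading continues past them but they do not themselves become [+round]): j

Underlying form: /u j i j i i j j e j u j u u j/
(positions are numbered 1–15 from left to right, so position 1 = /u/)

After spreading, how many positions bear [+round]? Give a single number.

7

From /u/ at 1 rightward: 2 /j/ transparent; 3 /i/ → [+round]; 4 /j/ transparent; 5 /i/ → [+round]; 6 /i/ → [+round]; bound reached.
From /u/ at 11 rightward: 12 /j/ transparent; 13 /u/ is itself a trigger — this domain ends here.
From /u/ at 13 rightward: 14 /u/ is itself a trigger — this domain ends here.
From /u/ at 14 rightward: 15 /j/ transparent; word edge.
Target with no active source: position 9 stays [-round].
[+round] positions on the surface: 1 3 5 6 11 13 14.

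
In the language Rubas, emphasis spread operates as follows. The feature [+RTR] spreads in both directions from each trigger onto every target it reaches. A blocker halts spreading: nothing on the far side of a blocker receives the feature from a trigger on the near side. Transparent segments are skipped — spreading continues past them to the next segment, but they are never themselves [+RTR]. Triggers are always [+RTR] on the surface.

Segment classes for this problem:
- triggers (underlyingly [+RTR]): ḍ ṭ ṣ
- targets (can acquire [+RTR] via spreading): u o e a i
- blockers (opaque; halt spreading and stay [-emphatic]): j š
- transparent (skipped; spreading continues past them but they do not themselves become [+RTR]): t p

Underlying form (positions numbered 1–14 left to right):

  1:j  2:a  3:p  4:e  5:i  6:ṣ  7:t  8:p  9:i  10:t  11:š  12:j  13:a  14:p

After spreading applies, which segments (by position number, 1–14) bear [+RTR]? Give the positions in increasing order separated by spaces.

2 4 5 6 9

From /ṣ/ at 6 rightward: 7 /t/ transparent; 8 /p/ transparent; 9 /i/ → [+RTR]; 10 /t/ transparent; 11 /š/ blocks.
From /ṣ/ at 6 leftward: 5 /i/ → [+RTR]; 4 /e/ → [+RTR]; 3 /p/ transparent; 2 /a/ → [+RTR]; 1 /j/ blocks.
Target with no active source: position 13 stays [-emphatic].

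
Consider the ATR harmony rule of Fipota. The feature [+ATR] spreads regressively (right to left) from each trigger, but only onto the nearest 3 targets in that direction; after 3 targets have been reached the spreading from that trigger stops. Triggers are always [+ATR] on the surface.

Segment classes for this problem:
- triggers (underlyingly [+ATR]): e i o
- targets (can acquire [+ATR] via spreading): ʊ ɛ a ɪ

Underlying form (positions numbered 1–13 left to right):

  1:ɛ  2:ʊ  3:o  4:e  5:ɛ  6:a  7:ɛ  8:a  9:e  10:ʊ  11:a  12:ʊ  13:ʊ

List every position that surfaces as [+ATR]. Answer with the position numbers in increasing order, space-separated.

From /o/ at 3 leftward: 2 /ʊ/ → [+ATR]; 1 /ɛ/ → [+ATR]; word edge.
From /e/ at 4 leftward: 3 /o/ is itself a trigger — this domain ends here.
From /e/ at 9 leftward: 8 /a/ → [+ATR]; 7 /ɛ/ → [+ATR]; 6 /a/ → [+ATR]; bound reached.
Targets with no active source: positions 5 10 11 12 13 stay [-ATR].

1 2 3 4 6 7 8 9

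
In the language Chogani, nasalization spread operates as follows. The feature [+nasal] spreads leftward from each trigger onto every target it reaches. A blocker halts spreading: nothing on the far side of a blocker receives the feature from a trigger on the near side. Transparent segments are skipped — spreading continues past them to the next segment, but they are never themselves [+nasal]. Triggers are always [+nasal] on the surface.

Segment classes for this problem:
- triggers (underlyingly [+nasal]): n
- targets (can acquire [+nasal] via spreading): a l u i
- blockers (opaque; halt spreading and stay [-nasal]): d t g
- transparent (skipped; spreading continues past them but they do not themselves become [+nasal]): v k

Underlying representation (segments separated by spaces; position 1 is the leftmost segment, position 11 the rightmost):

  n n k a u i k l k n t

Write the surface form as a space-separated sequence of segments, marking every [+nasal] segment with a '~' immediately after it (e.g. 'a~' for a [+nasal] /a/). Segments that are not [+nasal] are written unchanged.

n~ n~ k a~ u~ i~ k l~ k n~ t

From /n/ at 1 leftward: word edge.
From /n/ at 2 leftward: 1 /n/ is itself a trigger — this domain ends here.
From /n/ at 10 leftward: 9 /k/ transparent; 8 /l/ → [+nasal]; 7 /k/ transparent; 6 /i/ → [+nasal]; 5 /u/ → [+nasal]; 4 /a/ → [+nasal]; 3 /k/ transparent; 2 /n/ is itself a trigger — this domain ends here.
[+nasal] positions on the surface: 1 2 4 5 6 8 10.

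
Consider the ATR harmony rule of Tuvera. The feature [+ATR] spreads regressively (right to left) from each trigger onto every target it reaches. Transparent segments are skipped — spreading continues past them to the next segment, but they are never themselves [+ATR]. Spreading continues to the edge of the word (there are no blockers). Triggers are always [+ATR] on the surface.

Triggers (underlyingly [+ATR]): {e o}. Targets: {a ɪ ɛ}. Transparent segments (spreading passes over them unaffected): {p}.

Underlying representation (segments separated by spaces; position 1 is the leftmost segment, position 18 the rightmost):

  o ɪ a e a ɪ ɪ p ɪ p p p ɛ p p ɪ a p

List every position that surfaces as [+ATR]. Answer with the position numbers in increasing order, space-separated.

From /o/ at 1 leftward: word edge.
From /e/ at 4 leftward: 3 /a/ → [+ATR]; 2 /ɪ/ → [+ATR]; 1 /o/ is itself a trigger — this domain ends here.
Targets with no active source: positions 5 6 7 9 13 16 17 stay [-ATR].

1 2 3 4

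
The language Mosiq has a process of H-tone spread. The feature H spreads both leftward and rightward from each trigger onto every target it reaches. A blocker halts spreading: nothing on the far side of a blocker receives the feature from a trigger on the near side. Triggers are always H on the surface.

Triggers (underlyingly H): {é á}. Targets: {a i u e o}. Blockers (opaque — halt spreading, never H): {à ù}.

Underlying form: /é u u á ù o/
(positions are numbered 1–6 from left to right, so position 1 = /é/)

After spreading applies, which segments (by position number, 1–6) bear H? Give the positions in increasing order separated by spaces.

From /é/ at 1 rightward: 2 /u/ → H; 3 /u/ → H; 4 /á/ is itself a trigger — this domain ends here.
From /é/ at 1 leftward: word edge.
From /á/ at 4 rightward: 5 /ù/ blocks.
From /á/ at 4 leftward: 3 /u/ → H; 2 /u/ → H; 1 /é/ is itself a trigger — this domain ends here.
Target with no active source: position 6 stays [-high tone].

1 2 3 4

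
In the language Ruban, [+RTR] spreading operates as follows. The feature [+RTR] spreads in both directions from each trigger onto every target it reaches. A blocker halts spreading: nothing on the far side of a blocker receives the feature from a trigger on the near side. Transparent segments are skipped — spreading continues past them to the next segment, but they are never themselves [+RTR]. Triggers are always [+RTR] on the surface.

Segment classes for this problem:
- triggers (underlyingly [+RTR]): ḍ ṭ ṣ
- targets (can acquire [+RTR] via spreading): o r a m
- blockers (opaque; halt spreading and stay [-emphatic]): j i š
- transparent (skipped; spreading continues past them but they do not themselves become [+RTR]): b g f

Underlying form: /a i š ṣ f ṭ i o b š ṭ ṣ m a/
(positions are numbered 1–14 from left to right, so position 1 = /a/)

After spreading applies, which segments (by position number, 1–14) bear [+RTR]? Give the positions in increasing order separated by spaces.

4 6 11 12 13 14

From /ṣ/ at 4 rightward: 5 /f/ transparent; 6 /ṭ/ is itself a trigger — this domain ends here.
From /ṣ/ at 4 leftward: 3 /š/ blocks.
From /ṭ/ at 6 rightward: 7 /i/ blocks.
From /ṭ/ at 6 leftward: 5 /f/ transparent; 4 /ṣ/ is itself a trigger — this domain ends here.
From /ṭ/ at 11 rightward: 12 /ṣ/ is itself a trigger — this domain ends here.
From /ṭ/ at 11 leftward: 10 /š/ blocks.
From /ṣ/ at 12 rightward: 13 /m/ → [+RTR]; 14 /a/ → [+RTR]; word edge.
From /ṣ/ at 12 leftward: 11 /ṭ/ is itself a trigger — this domain ends here.
Targets with no active source: positions 1 8 stay [-emphatic].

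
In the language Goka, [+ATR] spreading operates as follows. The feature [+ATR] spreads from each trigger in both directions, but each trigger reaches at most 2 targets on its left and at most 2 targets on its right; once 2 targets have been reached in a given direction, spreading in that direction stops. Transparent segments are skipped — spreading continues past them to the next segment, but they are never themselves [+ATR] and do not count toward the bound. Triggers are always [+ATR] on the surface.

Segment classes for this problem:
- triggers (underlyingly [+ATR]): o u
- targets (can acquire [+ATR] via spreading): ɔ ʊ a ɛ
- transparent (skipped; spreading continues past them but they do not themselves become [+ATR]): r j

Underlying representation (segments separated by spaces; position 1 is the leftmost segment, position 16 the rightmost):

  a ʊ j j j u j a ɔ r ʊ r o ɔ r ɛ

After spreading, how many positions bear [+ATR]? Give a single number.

From /u/ at 6 rightward: 7 /j/ transparent; 8 /a/ → [+ATR]; 9 /ɔ/ → [+ATR]; bound reached.
From /u/ at 6 leftward: 5 /j/ transparent; 4 /j/ transparent; 3 /j/ transparent; 2 /ʊ/ → [+ATR]; 1 /a/ → [+ATR]; bound reached.
From /o/ at 13 rightward: 14 /ɔ/ → [+ATR]; 15 /r/ transparent; 16 /ɛ/ → [+ATR]; bound reached.
From /o/ at 13 leftward: 12 /r/ transparent; 11 /ʊ/ → [+ATR]; 10 /r/ transparent; 9 /ɔ/ → [+ATR]; bound reached.
[+ATR] positions on the surface: 1 2 6 8 9 11 13 14 16.

9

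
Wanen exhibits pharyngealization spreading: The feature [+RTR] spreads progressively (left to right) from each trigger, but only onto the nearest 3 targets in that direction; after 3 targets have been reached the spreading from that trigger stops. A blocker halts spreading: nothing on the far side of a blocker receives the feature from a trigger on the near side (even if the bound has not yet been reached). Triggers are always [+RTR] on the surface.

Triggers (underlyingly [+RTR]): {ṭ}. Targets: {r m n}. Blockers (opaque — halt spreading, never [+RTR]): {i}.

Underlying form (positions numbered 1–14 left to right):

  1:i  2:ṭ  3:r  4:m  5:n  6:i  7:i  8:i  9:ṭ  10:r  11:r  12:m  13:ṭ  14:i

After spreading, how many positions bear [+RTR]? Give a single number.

From /ṭ/ at 2 rightward: 3 /r/ → [+RTR]; 4 /m/ → [+RTR]; 5 /n/ → [+RTR]; bound reached.
From /ṭ/ at 9 rightward: 10 /r/ → [+RTR]; 11 /r/ → [+RTR]; 12 /m/ → [+RTR]; bound reached.
From /ṭ/ at 13 rightward: 14 /i/ blocks.
[+RTR] positions on the surface: 2 3 4 5 9 10 11 12 13.

9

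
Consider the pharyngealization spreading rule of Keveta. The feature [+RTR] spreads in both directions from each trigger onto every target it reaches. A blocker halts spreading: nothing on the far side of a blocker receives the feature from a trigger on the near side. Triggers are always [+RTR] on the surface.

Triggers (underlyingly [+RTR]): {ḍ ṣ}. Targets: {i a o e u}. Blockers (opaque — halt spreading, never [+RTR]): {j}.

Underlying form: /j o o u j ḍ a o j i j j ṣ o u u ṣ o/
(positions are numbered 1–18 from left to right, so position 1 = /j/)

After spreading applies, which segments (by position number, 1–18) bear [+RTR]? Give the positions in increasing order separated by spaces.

From /ḍ/ at 6 rightward: 7 /a/ → [+RTR]; 8 /o/ → [+RTR]; 9 /j/ blocks.
From /ḍ/ at 6 leftward: 5 /j/ blocks.
From /ṣ/ at 13 rightward: 14 /o/ → [+RTR]; 15 /u/ → [+RTR]; 16 /u/ → [+RTR]; 17 /ṣ/ is itself a trigger — this domain ends here.
From /ṣ/ at 13 leftward: 12 /j/ blocks.
From /ṣ/ at 17 rightward: 18 /o/ → [+RTR]; word edge.
From /ṣ/ at 17 leftward: 16 /u/ → [+RTR]; 15 /u/ → [+RTR]; 14 /o/ → [+RTR]; 13 /ṣ/ is itself a trigger — this domain ends here.
Targets with no active source: positions 2 3 4 10 stay [-emphatic].

6 7 8 13 14 15 16 17 18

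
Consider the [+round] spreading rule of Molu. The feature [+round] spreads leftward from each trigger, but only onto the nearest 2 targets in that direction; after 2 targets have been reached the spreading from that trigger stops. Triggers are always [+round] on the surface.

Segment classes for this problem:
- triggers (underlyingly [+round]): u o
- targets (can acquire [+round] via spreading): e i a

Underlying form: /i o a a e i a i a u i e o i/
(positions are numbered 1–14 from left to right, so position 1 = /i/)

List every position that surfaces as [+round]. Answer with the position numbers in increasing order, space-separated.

1 2 8 9 10 11 12 13

From /o/ at 2 leftward: 1 /i/ → [+round]; word edge.
From /u/ at 10 leftward: 9 /a/ → [+round]; 8 /i/ → [+round]; bound reached.
From /o/ at 13 leftward: 12 /e/ → [+round]; 11 /i/ → [+round]; bound reached.
Targets with no active source: positions 3 4 5 6 7 14 stay [-round].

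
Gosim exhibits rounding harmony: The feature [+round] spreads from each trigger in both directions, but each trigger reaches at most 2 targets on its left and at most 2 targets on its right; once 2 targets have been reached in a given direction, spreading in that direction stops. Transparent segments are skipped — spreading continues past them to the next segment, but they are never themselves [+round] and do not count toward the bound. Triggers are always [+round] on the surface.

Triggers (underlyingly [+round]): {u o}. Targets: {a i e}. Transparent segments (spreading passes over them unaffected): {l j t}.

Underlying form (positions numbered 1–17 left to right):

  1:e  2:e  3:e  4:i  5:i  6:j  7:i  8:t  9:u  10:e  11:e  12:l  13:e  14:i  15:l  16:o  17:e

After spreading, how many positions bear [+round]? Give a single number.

9

From /u/ at 9 rightward: 10 /e/ → [+round]; 11 /e/ → [+round]; bound reached.
From /u/ at 9 leftward: 8 /t/ transparent; 7 /i/ → [+round]; 6 /j/ transparent; 5 /i/ → [+round]; bound reached.
From /o/ at 16 rightward: 17 /e/ → [+round]; word edge.
From /o/ at 16 leftward: 15 /l/ transparent; 14 /i/ → [+round]; 13 /e/ → [+round]; bound reached.
Targets with no active source: positions 1 2 3 4 stay [-round].
[+round] positions on the surface: 5 7 9 10 11 13 14 16 17.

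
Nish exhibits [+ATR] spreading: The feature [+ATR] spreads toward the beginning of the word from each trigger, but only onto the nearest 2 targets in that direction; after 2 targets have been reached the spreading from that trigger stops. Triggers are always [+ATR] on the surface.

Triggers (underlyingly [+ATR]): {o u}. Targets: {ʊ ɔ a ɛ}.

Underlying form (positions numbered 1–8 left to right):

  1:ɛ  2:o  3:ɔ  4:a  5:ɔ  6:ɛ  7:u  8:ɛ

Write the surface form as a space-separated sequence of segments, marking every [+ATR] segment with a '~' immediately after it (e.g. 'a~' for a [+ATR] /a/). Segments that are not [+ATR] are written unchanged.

From /o/ at 2 leftward: 1 /ɛ/ → [+ATR]; word edge.
From /u/ at 7 leftward: 6 /ɛ/ → [+ATR]; 5 /ɔ/ → [+ATR]; bound reached.
Targets with no active source: positions 3 4 8 stay [-ATR].
[+ATR] positions on the surface: 1 2 5 6 7.

ɛ~ o~ ɔ a ɔ~ ɛ~ u~ ɛ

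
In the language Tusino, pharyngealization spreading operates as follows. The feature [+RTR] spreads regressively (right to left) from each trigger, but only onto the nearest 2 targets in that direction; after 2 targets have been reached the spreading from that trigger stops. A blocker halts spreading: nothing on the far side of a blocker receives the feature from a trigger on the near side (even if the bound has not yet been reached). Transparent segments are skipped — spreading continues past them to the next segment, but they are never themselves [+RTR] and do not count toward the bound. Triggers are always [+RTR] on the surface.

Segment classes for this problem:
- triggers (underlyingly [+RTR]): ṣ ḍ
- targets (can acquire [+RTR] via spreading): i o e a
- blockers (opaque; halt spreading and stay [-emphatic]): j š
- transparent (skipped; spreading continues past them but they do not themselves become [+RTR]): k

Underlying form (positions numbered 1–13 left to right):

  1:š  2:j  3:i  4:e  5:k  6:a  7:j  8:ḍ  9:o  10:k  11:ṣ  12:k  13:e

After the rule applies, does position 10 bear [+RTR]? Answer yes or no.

no

From /ḍ/ at 8 leftward: 7 /j/ blocks.
From /ṣ/ at 11 leftward: 10 /k/ transparent; 9 /o/ → [+RTR]; 8 /ḍ/ is itself a trigger — this domain ends here.
Targets with no active source: positions 3 4 6 13 stay [-emphatic].
[+RTR] positions on the surface: 8 9 11.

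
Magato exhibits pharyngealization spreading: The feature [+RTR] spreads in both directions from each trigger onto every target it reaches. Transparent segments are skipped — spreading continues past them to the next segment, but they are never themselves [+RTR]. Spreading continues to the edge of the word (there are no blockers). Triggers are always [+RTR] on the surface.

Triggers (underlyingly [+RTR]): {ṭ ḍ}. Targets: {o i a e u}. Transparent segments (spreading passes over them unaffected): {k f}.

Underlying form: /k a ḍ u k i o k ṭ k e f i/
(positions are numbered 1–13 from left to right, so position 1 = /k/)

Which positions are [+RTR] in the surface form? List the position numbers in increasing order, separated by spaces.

From /ḍ/ at 3 rightward: 4 /u/ → [+RTR]; 5 /k/ transparent; 6 /i/ → [+RTR]; 7 /o/ → [+RTR]; 8 /k/ transparent; 9 /ṭ/ is itself a trigger — this domain ends here.
From /ḍ/ at 3 leftward: 2 /a/ → [+RTR]; 1 /k/ transparent; word edge.
From /ṭ/ at 9 rightward: 10 /k/ transparent; 11 /e/ → [+RTR]; 12 /f/ transparent; 13 /i/ → [+RTR]; word edge.
From /ṭ/ at 9 leftward: 8 /k/ transparent; 7 /o/ → [+RTR]; 6 /i/ → [+RTR]; 5 /k/ transparent; 4 /u/ → [+RTR]; 3 /ḍ/ is itself a trigger — this domain ends here.

2 3 4 6 7 9 11 13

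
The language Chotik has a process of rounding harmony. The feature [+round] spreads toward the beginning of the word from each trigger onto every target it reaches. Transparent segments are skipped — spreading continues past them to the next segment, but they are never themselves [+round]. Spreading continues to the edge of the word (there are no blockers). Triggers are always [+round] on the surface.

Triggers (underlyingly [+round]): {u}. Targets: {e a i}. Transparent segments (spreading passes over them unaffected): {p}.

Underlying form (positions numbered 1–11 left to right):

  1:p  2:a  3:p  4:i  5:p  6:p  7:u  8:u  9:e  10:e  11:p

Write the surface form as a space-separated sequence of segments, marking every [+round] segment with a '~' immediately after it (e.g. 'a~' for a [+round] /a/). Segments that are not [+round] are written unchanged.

p a~ p i~ p p u~ u~ e e p

From /u/ at 7 leftward: 6 /p/ transparent; 5 /p/ transparent; 4 /i/ → [+round]; 3 /p/ transparent; 2 /a/ → [+round]; 1 /p/ transparent; word edge.
From /u/ at 8 leftward: 7 /u/ is itself a trigger — this domain ends here.
Targets with no active source: positions 9 10 stay [-round].
[+round] positions on the surface: 2 4 7 8.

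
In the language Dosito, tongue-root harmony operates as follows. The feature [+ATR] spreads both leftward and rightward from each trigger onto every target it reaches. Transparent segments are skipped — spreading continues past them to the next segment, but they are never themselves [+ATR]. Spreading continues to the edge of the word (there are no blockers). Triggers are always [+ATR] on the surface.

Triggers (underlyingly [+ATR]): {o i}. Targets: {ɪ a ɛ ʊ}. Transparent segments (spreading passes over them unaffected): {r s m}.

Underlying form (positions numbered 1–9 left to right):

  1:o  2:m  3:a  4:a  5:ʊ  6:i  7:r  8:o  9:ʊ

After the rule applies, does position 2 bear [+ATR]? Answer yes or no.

From /o/ at 1 rightward: 2 /m/ transparent; 3 /a/ → [+ATR]; 4 /a/ → [+ATR]; 5 /ʊ/ → [+ATR]; 6 /i/ is itself a trigger — this domain ends here.
From /o/ at 1 leftward: word edge.
From /i/ at 6 rightward: 7 /r/ transparent; 8 /o/ is itself a trigger — this domain ends here.
From /i/ at 6 leftward: 5 /ʊ/ → [+ATR]; 4 /a/ → [+ATR]; 3 /a/ → [+ATR]; 2 /m/ transparent; 1 /o/ is itself a trigger — this domain ends here.
From /o/ at 8 rightward: 9 /ʊ/ → [+ATR]; word edge.
From /o/ at 8 leftward: 7 /r/ transparent; 6 /i/ is itself a trigger — this domain ends here.
[+ATR] positions on the surface: 1 3 4 5 6 8 9.

no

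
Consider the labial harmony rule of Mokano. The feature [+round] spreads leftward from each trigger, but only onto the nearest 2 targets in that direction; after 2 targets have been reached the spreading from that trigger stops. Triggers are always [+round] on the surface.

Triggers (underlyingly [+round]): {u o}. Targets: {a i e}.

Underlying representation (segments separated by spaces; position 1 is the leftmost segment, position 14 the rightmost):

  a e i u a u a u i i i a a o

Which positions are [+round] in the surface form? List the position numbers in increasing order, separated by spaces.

2 3 4 5 6 7 8 12 13 14

From /u/ at 4 leftward: 3 /i/ → [+round]; 2 /e/ → [+round]; bound reached.
From /u/ at 6 leftward: 5 /a/ → [+round]; 4 /u/ is itself a trigger — this domain ends here.
From /u/ at 8 leftward: 7 /a/ → [+round]; 6 /u/ is itself a trigger — this domain ends here.
From /o/ at 14 leftward: 13 /a/ → [+round]; 12 /a/ → [+round]; bound reached.
Targets with no active source: positions 1 9 10 11 stay [-round].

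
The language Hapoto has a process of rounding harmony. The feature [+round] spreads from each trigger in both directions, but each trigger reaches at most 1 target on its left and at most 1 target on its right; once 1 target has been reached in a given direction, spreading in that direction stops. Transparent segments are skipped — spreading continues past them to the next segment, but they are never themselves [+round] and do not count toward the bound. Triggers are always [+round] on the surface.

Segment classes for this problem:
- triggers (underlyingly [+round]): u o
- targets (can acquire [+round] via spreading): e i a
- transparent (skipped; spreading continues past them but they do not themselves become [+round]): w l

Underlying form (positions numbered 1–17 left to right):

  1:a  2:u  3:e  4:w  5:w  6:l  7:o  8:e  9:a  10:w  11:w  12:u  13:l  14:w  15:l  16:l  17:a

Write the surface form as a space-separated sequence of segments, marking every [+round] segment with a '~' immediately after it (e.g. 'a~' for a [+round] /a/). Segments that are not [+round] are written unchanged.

From /u/ at 2 rightward: 3 /e/ → [+round]; bound reached.
From /u/ at 2 leftward: 1 /a/ → [+round]; bound reached.
From /o/ at 7 rightward: 8 /e/ → [+round]; bound reached.
From /o/ at 7 leftward: 6 /l/ transparent; 5 /w/ transparent; 4 /w/ transparent; 3 /e/ → [+round]; bound reached.
From /u/ at 12 rightward: 13 /l/ transparent; 14 /w/ transparent; 15 /l/ transparent; 16 /l/ transparent; 17 /a/ → [+round]; bound reached.
From /u/ at 12 leftward: 11 /w/ transparent; 10 /w/ transparent; 9 /a/ → [+round]; bound reached.
[+round] positions on the surface: 1 2 3 7 8 9 12 17.

a~ u~ e~ w w l o~ e~ a~ w w u~ l w l l a~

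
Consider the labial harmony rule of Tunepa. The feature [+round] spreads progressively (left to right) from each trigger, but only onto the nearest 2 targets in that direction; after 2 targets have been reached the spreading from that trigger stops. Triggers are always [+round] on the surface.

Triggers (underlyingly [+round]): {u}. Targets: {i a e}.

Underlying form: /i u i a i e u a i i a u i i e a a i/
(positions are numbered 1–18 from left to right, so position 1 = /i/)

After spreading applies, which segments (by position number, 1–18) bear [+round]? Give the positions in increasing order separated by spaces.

From /u/ at 2 rightward: 3 /i/ → [+round]; 4 /a/ → [+round]; bound reached.
From /u/ at 7 rightward: 8 /a/ → [+round]; 9 /i/ → [+round]; bound reached.
From /u/ at 12 rightward: 13 /i/ → [+round]; 14 /i/ → [+round]; bound reached.
Targets with no active source: positions 1 5 6 10 11 15 16 17 18 stay [-round].

2 3 4 7 8 9 12 13 14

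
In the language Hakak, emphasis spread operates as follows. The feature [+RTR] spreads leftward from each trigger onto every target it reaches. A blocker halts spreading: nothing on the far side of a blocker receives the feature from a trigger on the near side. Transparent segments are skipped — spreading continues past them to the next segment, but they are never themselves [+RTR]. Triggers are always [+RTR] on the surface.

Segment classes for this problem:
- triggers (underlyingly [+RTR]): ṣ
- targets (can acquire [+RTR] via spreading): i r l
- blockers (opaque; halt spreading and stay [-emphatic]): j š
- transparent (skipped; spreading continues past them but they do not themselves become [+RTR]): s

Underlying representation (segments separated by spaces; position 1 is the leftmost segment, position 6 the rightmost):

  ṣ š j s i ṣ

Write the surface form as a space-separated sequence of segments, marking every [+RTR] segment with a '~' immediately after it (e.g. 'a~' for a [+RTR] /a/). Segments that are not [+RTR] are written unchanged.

ṣ~ š j s i~ ṣ~

From /ṣ/ at 1 leftward: word edge.
From /ṣ/ at 6 leftward: 5 /i/ → [+RTR]; 4 /s/ transparent; 3 /j/ blocks.
[+RTR] positions on the surface: 1 5 6.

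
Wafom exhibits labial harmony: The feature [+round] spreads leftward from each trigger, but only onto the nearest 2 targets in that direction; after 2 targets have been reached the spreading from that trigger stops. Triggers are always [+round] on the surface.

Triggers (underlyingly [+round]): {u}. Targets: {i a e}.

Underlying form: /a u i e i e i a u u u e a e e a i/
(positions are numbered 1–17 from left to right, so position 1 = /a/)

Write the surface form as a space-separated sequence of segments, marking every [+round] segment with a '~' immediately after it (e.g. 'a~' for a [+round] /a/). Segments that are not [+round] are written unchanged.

From /u/ at 2 leftward: 1 /a/ → [+round]; word edge.
From /u/ at 9 leftward: 8 /a/ → [+round]; 7 /i/ → [+round]; bound reached.
From /u/ at 10 leftward: 9 /u/ is itself a trigger — this domain ends here.
From /u/ at 11 leftward: 10 /u/ is itself a trigger — this domain ends here.
Targets with no active source: positions 3 4 5 6 12 13 14 15 16 17 stay [-round].
[+round] positions on the surface: 1 2 7 8 9 10 11.

a~ u~ i e i e i~ a~ u~ u~ u~ e a e e a i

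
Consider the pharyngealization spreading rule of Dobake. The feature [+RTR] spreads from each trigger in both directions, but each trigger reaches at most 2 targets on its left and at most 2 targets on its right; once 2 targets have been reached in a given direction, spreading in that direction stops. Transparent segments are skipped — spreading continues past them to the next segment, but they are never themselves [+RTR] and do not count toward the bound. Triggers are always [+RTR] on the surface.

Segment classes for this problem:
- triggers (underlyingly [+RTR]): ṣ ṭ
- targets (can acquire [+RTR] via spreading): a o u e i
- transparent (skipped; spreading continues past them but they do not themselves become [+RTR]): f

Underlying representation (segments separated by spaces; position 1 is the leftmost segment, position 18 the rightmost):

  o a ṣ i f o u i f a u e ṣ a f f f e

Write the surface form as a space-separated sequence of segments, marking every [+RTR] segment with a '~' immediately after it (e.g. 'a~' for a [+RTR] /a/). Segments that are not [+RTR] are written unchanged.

From /ṣ/ at 3 rightward: 4 /i/ → [+RTR]; 5 /f/ transparent; 6 /o/ → [+RTR]; bound reached.
From /ṣ/ at 3 leftward: 2 /a/ → [+RTR]; 1 /o/ → [+RTR]; bound reached.
From /ṣ/ at 13 rightward: 14 /a/ → [+RTR]; 15 /f/ transparent; 16 /f/ transparent; 17 /f/ transparent; 18 /e/ → [+RTR]; bound reached.
From /ṣ/ at 13 leftward: 12 /e/ → [+RTR]; 11 /u/ → [+RTR]; bound reached.
Targets with no active source: positions 7 8 10 stay [-emphatic].
[+RTR] positions on the surface: 1 2 3 4 6 11 12 13 14 18.

o~ a~ ṣ~ i~ f o~ u i f a u~ e~ ṣ~ a~ f f f e~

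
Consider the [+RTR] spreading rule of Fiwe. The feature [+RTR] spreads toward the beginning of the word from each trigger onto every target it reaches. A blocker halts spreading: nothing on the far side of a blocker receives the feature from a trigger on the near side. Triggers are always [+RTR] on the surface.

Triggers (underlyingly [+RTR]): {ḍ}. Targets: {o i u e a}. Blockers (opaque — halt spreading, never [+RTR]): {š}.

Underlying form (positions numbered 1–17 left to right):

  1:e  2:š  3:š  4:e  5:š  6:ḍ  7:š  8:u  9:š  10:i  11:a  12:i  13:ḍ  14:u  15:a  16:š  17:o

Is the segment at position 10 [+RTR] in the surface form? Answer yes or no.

From /ḍ/ at 6 leftward: 5 /š/ blocks.
From /ḍ/ at 13 leftward: 12 /i/ → [+RTR]; 11 /a/ → [+RTR]; 10 /i/ → [+RTR]; 9 /š/ blocks.
Targets with no active source: positions 1 4 8 14 15 17 stay [-emphatic].
[+RTR] positions on the surface: 6 10 11 12 13.

yes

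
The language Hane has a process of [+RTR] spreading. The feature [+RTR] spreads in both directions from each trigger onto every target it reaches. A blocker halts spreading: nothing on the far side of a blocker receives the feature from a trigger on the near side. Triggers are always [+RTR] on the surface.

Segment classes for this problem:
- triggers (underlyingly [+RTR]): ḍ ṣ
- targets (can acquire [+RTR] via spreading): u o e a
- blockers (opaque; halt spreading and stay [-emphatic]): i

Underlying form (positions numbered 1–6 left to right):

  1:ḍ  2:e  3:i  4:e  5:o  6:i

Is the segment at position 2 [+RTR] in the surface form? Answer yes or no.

yes

From /ḍ/ at 1 rightward: 2 /e/ → [+RTR]; 3 /i/ blocks.
From /ḍ/ at 1 leftward: word edge.
Targets with no active source: positions 4 5 stay [-emphatic].
[+RTR] positions on the surface: 1 2.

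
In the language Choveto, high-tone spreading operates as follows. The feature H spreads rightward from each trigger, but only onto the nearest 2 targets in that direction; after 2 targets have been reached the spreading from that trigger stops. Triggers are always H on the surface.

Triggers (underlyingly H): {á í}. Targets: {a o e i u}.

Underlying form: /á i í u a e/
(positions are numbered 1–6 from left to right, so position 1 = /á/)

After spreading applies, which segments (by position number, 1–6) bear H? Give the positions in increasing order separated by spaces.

From /á/ at 1 rightward: 2 /i/ → H; 3 /í/ is itself a trigger — this domain ends here.
From /í/ at 3 rightward: 4 /u/ → H; 5 /a/ → H; bound reached.
Target with no active source: position 6 stays [-high tone].

1 2 3 4 5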